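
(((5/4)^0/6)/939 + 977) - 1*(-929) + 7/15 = 53705171/28170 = 1906.47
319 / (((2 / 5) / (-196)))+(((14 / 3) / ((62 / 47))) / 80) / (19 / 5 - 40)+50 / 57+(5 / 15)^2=-2399608448369 / 15351696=-156309.01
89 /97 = 0.92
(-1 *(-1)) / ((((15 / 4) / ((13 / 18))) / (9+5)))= 364 / 135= 2.70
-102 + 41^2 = 1579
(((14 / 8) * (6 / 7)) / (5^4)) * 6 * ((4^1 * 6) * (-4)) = -864 / 625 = -1.38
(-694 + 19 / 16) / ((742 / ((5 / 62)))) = -55425 / 736064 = -0.08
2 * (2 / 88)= 1 / 22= 0.05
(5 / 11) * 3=15 / 11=1.36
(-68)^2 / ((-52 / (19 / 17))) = -1292 / 13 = -99.38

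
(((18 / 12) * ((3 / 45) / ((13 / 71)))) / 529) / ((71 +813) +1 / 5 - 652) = 71 / 15968394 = 0.00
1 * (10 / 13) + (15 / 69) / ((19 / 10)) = 5020 / 5681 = 0.88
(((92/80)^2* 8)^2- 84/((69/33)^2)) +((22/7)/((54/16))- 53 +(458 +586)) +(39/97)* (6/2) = 26327106553037/24245392500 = 1085.86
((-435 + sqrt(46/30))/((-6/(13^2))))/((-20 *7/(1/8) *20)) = -4901/8960 + 169 *sqrt(345)/2016000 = -0.55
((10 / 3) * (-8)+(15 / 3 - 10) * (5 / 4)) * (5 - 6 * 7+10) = 3555 / 4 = 888.75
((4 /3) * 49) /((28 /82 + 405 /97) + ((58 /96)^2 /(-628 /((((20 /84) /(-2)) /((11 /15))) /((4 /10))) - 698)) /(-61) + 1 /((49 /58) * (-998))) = 94802004964570896384 /6552261936643876505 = 14.47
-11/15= -0.73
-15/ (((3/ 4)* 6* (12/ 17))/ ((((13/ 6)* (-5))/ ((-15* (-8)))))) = 1105/ 2592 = 0.43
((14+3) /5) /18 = 17 /90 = 0.19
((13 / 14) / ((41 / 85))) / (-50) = -0.04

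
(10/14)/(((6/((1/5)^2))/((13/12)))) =13/2520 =0.01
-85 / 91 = -0.93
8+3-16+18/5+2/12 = -37/30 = -1.23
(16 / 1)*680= 10880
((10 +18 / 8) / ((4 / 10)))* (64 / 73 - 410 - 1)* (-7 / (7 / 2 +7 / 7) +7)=-359417695 / 5256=-68382.36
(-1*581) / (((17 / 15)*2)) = -8715 / 34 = -256.32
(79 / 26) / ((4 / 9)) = 6.84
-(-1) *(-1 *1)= -1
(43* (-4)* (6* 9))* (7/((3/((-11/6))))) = 39732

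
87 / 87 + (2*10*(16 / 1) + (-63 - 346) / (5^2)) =7616 / 25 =304.64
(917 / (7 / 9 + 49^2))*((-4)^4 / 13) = 18864 / 2509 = 7.52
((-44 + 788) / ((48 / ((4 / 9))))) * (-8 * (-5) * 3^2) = 2480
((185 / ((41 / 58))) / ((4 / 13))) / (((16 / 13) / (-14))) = -6346795 / 656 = -9674.99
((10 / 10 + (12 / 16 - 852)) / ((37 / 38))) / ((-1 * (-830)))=-64619 / 61420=-1.05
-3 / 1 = -3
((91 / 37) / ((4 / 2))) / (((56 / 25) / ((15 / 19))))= 4875 / 11248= 0.43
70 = 70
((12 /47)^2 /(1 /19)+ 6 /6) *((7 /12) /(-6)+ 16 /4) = 1389545 /159048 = 8.74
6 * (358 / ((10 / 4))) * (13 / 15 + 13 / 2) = 158236 / 25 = 6329.44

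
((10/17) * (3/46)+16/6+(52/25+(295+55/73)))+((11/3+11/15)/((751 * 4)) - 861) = -560.46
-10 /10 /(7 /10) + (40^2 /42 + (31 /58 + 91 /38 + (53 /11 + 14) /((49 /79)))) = 62310137 /890967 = 69.94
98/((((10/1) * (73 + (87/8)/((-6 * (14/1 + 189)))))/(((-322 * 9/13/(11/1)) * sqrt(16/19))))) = -21205632 * sqrt(19)/37019125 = -2.50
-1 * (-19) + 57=76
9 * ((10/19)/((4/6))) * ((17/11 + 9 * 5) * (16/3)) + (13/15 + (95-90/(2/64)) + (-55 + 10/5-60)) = -3552913/3135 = -1133.31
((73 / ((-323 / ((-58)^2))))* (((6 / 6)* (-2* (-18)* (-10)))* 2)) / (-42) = -29468640 / 2261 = -13033.45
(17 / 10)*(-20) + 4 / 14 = -236 / 7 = -33.71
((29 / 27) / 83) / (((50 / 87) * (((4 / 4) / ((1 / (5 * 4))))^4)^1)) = 841 / 5976000000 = 0.00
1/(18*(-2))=-1/36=-0.03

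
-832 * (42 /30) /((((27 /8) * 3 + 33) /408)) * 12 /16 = -4752384 /575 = -8265.02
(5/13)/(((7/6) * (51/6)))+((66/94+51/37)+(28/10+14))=254486502/13451165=18.92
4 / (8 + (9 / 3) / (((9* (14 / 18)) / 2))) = 14 / 31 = 0.45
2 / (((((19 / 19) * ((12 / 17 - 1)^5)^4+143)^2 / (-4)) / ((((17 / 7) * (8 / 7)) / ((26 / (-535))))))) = 150231000149068702095773418544589756743543335368313095 / 6723855693187922882137860068193350657331821296850409984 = 0.02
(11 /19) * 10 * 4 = 23.16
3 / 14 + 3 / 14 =3 / 7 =0.43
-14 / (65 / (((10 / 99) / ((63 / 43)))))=-172 / 11583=-0.01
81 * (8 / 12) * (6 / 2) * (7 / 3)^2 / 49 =18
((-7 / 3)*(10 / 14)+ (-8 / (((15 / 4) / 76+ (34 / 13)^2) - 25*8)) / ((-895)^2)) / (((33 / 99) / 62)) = -2463620165880262 / 7947162072025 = -310.00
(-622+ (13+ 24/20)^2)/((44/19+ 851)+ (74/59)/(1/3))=-11780589/24019625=-0.49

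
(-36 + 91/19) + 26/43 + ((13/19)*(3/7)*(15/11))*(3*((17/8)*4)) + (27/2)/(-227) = -292301949/14280343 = -20.47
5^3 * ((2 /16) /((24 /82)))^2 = 210125 /9216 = 22.80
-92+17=-75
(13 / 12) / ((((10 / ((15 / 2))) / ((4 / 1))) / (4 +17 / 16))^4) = 57637.78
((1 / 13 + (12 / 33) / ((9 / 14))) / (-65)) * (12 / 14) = -1654 / 195195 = -0.01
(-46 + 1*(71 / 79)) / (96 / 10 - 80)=17815 / 27808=0.64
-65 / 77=-0.84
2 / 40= 1 / 20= 0.05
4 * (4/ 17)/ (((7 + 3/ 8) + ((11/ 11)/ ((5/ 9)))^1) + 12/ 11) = 7040/ 76789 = 0.09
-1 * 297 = -297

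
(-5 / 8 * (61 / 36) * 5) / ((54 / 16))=-1525 / 972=-1.57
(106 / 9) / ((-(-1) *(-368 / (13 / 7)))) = -689 / 11592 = -0.06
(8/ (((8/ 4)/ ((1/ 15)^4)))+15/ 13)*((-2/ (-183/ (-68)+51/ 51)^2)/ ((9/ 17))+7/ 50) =-2955490154699/ 18658139906250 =-0.16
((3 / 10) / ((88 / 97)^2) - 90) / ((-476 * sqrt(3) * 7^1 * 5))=2313791 * sqrt(3) / 1290150400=0.00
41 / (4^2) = 41 / 16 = 2.56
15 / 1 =15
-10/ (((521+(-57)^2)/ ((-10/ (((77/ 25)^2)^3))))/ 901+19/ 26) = 57192382812500/ 2038776726273003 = 0.03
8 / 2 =4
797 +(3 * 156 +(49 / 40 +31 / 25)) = 1267.46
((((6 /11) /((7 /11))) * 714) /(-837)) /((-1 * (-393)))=-68 /36549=-0.00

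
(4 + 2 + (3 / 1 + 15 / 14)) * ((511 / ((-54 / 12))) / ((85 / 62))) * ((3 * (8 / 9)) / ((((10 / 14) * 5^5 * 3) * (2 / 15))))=-5956216 / 2390625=-2.49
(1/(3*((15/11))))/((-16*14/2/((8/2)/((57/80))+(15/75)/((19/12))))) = -4499/359100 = -0.01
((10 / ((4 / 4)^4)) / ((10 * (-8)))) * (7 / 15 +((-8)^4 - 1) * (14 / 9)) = -95557 / 120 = -796.31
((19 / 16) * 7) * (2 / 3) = 133 / 24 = 5.54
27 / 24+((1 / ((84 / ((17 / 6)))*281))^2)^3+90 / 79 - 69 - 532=-381665958862524840074632442437173521 / 637453088129036918314612553416704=-598.74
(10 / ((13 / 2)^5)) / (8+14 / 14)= 320 / 3341637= 0.00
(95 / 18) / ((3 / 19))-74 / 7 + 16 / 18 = 8975 / 378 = 23.74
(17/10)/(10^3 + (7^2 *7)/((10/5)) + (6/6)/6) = 51/35150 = 0.00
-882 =-882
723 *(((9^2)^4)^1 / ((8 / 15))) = 466841689245 / 8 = 58355211155.62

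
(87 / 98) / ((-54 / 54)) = -87 / 98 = -0.89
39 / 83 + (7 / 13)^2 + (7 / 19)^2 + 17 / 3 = 99688282 / 15191241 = 6.56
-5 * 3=-15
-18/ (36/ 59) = -59/ 2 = -29.50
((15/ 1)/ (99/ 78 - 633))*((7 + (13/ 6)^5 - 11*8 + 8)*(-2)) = -510523/ 425736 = -1.20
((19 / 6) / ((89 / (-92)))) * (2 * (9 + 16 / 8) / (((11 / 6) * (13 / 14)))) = -48944 / 1157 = -42.30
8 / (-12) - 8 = -26 / 3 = -8.67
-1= -1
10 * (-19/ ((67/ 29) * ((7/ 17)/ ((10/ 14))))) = -468350/ 3283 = -142.66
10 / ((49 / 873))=8730 / 49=178.16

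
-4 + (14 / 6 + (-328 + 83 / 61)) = -60080 / 183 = -328.31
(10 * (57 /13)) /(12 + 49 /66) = 37620 /10933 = 3.44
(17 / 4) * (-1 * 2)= -17 / 2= -8.50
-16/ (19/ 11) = -176/ 19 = -9.26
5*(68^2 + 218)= 24210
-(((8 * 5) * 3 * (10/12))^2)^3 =-1000000000000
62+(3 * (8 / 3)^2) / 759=141238 / 2277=62.03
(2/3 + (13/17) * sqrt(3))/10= 1/15 + 13 * sqrt(3)/170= 0.20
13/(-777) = -13/777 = -0.02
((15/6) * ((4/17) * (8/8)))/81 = 10/1377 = 0.01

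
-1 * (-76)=76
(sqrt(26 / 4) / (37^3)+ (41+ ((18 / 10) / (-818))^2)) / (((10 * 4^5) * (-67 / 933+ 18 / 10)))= 0.00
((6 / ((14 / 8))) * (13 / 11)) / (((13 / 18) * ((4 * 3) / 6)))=216 / 77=2.81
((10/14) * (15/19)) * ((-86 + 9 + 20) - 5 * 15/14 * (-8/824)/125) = -6164505/191786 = -32.14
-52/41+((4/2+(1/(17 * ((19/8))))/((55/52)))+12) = 9290386/728365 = 12.76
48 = 48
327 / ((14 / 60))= 9810 / 7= 1401.43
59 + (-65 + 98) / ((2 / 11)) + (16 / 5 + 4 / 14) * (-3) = 16103 / 70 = 230.04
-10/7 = -1.43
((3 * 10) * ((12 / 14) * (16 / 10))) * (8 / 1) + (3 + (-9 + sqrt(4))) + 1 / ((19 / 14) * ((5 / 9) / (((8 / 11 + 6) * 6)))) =2770028 / 7315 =378.68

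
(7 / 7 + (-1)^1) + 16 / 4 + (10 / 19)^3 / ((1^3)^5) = 28436 / 6859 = 4.15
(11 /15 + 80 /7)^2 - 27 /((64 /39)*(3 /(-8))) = 16915607 /88200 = 191.79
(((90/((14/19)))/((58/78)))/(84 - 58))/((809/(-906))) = -1161945/164227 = -7.08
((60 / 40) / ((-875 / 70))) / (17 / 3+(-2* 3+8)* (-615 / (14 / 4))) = 63 / 181525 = 0.00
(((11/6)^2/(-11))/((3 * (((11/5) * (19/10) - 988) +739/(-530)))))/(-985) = -2915/27773881884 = -0.00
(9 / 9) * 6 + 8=14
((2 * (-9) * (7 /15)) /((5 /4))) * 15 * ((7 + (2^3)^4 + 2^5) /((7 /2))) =-119088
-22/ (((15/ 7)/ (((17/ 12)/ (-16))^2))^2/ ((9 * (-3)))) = 45017819/ 5662310400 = 0.01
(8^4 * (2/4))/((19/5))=10240/19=538.95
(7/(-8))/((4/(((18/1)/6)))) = -21/32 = -0.66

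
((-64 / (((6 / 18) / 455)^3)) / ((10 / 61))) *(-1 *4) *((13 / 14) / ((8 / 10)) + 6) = 28439640356400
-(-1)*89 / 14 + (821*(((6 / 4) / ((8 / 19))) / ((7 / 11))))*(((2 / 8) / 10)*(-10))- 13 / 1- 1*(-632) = -234607 / 448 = -523.68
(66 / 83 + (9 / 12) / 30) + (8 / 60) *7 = 3493 / 1992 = 1.75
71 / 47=1.51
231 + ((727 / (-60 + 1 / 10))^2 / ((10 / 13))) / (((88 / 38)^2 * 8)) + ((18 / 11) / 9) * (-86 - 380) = 418828742521 / 2778554944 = 150.74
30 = 30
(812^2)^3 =286639590982979584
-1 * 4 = -4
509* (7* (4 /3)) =14252 /3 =4750.67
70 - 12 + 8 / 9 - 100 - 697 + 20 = -6463 / 9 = -718.11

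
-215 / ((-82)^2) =-215 / 6724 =-0.03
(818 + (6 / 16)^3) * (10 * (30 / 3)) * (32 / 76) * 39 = 408371925 / 304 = 1343328.70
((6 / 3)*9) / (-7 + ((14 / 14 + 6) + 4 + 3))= 18 / 7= 2.57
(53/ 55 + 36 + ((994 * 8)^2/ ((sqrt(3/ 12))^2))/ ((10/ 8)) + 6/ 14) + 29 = 77904688089/ 385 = 202349839.19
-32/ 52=-8/ 13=-0.62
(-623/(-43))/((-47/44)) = -27412/2021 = -13.56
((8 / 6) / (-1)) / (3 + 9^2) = -1 / 63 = -0.02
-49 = -49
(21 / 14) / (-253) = -3 / 506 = -0.01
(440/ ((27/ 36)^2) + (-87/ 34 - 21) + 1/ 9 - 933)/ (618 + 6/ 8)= -35542/ 126225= -0.28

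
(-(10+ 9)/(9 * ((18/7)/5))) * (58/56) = -2755/648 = -4.25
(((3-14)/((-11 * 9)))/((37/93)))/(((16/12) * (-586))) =-31/86728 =-0.00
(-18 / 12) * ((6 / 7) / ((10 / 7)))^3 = -81 / 250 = -0.32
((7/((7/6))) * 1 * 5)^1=30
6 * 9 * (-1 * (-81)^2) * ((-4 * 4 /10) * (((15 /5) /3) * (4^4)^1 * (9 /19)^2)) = 58773123072 /1805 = 32561287.02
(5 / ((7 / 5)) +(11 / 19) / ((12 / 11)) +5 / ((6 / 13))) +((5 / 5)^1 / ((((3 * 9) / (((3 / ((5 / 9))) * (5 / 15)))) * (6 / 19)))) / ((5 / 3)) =600979 / 39900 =15.06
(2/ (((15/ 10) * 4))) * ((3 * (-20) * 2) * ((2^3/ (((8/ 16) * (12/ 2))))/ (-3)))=320/ 9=35.56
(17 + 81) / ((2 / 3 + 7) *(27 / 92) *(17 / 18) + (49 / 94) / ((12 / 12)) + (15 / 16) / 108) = 2653056 / 71875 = 36.91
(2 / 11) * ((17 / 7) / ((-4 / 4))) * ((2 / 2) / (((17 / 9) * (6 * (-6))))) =1 / 154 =0.01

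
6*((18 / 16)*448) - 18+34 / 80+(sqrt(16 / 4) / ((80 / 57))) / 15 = 75163 / 25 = 3006.52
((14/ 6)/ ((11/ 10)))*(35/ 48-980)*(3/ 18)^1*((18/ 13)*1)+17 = -1586831/ 3432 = -462.36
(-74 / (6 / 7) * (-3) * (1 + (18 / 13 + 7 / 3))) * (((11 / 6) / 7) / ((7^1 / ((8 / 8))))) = 37444 / 819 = 45.72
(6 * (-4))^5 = -7962624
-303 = -303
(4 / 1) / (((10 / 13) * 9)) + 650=29276 / 45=650.58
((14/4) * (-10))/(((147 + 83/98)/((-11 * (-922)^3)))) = -29571923113040/14489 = -2040991311.55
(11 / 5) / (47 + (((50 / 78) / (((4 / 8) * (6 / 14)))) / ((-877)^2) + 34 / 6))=989869023 / 23696866240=0.04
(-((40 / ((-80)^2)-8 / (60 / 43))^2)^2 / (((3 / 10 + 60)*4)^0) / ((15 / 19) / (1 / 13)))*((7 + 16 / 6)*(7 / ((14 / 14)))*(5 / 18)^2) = -220266574687701857 / 402462867456000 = -547.30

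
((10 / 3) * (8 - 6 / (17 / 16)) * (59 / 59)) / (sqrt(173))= 400 * sqrt(173) / 8823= 0.60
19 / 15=1.27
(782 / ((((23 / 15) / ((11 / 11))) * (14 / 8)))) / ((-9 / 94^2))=-6008480 / 21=-286118.10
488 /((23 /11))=5368 /23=233.39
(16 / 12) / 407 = 4 / 1221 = 0.00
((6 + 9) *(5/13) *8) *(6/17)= 3600/221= 16.29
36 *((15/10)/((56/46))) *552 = 171396/7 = 24485.14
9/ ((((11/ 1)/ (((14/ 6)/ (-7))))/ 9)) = -27/ 11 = -2.45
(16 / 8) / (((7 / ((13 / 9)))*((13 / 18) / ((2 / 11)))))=8 / 77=0.10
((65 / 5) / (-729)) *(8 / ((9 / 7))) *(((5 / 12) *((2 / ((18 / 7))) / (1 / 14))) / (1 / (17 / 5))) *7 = -2122484 / 177147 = -11.98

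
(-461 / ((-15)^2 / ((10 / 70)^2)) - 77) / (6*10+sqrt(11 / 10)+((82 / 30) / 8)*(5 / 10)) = -28036533088 / 21890307705+108721408*sqrt(110) / 51077384645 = -1.26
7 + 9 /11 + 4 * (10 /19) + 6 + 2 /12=20177 /1254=16.09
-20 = -20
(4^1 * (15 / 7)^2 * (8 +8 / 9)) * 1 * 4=32000 / 49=653.06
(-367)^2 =134689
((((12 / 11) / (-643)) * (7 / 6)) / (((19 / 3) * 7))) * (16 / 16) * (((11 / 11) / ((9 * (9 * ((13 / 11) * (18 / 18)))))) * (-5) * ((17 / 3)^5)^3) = 28624230515098157930 / 61530509483469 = 465203.86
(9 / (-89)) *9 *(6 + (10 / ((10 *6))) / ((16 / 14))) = -7965 / 1424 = -5.59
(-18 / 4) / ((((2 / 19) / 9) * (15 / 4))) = -513 / 5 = -102.60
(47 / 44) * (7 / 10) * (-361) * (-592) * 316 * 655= 33075050252.36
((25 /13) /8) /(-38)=-25 /3952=-0.01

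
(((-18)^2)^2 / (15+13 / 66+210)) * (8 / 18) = 3079296 / 14863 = 207.18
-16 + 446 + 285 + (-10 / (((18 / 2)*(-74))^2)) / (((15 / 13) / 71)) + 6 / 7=3333982213 / 4657338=715.86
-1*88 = -88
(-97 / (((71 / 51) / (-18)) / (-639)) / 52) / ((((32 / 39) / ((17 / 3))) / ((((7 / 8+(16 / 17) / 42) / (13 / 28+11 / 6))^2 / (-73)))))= 154837168299 / 696109312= 222.43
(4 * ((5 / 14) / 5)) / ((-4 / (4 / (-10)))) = 1 / 35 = 0.03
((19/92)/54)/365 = 19/1813320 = 0.00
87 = 87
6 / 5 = 1.20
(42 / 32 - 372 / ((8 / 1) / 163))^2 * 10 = 73509025005 / 128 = 574289257.85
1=1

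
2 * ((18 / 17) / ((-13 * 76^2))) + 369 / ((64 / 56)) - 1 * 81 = 154376217 / 638248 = 241.87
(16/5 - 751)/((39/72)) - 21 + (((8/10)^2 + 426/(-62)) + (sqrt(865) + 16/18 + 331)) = -97556863/90675 + sqrt(865) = -1046.49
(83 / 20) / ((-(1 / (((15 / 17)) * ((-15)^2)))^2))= -189084375 / 1156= -163567.80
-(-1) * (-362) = -362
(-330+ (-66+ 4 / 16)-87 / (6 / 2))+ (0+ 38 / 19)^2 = -1683 / 4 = -420.75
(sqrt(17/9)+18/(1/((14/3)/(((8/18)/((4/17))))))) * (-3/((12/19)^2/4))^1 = -22743/17 - 361 * sqrt(17)/36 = -1379.17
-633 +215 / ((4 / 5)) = -364.25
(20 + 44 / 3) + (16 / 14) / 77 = 56080 / 1617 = 34.68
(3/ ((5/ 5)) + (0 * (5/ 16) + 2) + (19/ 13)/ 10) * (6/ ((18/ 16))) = 1784/ 65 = 27.45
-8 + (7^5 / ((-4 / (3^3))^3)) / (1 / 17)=-5623807589 / 64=-87871993.58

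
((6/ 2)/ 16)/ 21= 1/ 112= 0.01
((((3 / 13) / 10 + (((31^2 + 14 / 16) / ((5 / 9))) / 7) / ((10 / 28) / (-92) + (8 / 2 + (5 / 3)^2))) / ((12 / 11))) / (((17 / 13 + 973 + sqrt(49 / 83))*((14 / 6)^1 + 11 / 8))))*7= 30191001492279474 / 465279249447681245-2613372614853*sqrt(83) / 465279249447681245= 0.06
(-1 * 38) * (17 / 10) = -323 / 5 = -64.60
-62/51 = -1.22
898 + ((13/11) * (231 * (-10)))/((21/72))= -8462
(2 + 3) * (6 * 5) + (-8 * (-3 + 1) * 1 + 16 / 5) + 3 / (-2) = 1677 / 10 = 167.70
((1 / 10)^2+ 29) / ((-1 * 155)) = -2901 / 15500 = -0.19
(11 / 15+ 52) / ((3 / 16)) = 12656 / 45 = 281.24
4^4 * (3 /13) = 59.08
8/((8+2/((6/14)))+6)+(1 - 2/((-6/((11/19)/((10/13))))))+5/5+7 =38621/3990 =9.68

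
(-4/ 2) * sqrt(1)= -2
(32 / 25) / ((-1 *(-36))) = 8 / 225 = 0.04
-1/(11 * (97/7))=-7/1067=-0.01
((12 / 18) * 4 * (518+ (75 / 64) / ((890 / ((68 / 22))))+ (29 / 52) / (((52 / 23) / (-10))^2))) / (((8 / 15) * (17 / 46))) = 8372903245765 / 1170069472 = 7155.90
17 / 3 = 5.67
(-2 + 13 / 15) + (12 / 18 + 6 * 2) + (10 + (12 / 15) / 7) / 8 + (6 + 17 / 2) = 2293 / 84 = 27.30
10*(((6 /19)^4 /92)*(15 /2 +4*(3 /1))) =63180 /2997383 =0.02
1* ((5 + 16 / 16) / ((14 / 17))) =51 / 7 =7.29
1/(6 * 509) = 1/3054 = 0.00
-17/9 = -1.89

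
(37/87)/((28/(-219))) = -2701/812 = -3.33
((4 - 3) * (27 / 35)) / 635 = 27 / 22225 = 0.00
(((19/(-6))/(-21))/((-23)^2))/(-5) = -19/333270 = -0.00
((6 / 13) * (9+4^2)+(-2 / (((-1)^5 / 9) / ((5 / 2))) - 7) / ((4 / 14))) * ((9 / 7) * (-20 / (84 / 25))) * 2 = -1409250 / 637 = -2212.32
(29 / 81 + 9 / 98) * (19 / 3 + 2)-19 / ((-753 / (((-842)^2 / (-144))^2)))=29246959671611 / 47818512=611624.21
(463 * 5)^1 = 2315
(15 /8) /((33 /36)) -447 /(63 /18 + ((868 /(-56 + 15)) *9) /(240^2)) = -19236005 /152922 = -125.79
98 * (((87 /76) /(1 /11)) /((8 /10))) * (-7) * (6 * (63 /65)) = -62039439 /988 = -62792.95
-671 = -671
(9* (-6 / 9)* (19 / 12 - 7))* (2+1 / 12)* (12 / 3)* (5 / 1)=8125 / 6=1354.17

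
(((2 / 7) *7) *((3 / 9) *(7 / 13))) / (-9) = -14 / 351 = -0.04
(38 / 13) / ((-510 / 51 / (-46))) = 874 / 65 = 13.45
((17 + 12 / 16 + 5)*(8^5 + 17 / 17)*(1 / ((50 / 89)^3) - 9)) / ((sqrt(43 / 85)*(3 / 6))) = -1252523621349*sqrt(3655) / 10750000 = -7044029.26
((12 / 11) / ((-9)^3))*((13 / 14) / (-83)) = 26 / 1553013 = 0.00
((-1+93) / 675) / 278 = 0.00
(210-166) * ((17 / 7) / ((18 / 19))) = 7106 / 63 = 112.79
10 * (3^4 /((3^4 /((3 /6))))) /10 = 0.50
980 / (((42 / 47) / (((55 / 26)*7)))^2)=1637145125 / 6084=269090.26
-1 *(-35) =35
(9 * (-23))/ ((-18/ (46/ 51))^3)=279841/ 10744731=0.03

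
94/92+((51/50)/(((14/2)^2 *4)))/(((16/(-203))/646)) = -10724291/257600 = -41.63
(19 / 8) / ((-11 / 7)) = -133 / 88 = -1.51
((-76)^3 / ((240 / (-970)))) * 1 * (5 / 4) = 6653230 / 3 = 2217743.33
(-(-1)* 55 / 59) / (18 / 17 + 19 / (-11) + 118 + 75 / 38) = 390830 / 50019197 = 0.01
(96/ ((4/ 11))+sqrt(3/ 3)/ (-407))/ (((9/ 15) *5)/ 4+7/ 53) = 22778764/ 76109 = 299.29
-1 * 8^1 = -8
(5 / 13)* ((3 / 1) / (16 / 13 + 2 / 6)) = 45 / 61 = 0.74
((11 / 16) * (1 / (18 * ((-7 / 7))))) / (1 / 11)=-121 / 288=-0.42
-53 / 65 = -0.82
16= 16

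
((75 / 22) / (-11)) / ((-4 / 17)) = 1275 / 968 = 1.32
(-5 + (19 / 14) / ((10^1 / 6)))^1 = -293 / 70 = -4.19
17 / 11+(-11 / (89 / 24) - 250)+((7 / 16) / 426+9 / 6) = -1667680907 / 6672864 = -249.92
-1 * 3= -3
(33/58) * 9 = 297/58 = 5.12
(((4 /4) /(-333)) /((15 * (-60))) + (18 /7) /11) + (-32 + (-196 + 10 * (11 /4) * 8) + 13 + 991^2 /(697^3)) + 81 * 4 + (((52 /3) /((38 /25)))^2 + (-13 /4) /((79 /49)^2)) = 2015893897503596606981174 /4401261730336981858425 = 458.03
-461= -461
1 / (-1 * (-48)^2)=-1 / 2304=-0.00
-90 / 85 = -18 / 17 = -1.06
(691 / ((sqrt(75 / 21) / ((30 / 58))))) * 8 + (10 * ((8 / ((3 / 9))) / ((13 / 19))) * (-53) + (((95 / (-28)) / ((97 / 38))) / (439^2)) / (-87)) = -5502863945463415 / 295999798458 + 16584 * sqrt(7) / 29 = -17077.76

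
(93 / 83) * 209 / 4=19437 / 332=58.55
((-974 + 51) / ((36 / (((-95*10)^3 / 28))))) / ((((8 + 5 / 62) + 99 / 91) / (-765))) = -3388492289609375 / 51729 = -65504693491.26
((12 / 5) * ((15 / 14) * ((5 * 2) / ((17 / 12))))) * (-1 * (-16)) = 34560 / 119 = 290.42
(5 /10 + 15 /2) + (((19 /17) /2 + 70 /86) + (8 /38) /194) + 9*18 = 171.37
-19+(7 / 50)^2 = -47451 / 2500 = -18.98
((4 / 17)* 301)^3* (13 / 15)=22689389632 / 73695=307882.35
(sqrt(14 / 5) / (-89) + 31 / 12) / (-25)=-31 / 300 + sqrt(70) / 11125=-0.10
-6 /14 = -3 /7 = -0.43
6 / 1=6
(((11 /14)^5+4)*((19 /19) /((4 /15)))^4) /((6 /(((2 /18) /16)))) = 4335650625 /4405854208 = 0.98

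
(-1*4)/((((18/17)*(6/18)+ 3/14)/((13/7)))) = -1768/135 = -13.10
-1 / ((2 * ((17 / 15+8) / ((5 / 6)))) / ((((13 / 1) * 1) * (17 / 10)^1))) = -1105 / 1096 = -1.01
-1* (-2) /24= 1 /12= 0.08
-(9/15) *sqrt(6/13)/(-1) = 3 *sqrt(78)/65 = 0.41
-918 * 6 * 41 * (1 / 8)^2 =-56457 / 16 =-3528.56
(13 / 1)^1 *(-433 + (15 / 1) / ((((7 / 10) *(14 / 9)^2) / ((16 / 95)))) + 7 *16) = -27069081 / 6517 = -4153.61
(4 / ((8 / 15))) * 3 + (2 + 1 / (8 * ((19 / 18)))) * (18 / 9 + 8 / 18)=4733 / 171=27.68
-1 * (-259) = 259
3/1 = 3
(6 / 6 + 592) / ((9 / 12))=2372 / 3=790.67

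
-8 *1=-8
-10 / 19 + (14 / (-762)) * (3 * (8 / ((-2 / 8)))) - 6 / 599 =1774136 / 1445387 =1.23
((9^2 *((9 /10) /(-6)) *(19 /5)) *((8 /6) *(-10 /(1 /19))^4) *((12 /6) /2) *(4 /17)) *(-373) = 119696606539200 /17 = 7040976855247.06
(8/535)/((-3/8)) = -64/1605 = -0.04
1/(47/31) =31/47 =0.66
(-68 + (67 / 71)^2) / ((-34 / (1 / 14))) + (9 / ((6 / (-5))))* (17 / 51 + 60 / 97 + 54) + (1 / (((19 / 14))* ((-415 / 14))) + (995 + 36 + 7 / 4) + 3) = 572349883169889 / 917628907510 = 623.73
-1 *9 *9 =-81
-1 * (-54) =54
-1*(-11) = 11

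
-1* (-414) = 414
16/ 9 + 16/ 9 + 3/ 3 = 4.56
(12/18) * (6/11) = 4/11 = 0.36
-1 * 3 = -3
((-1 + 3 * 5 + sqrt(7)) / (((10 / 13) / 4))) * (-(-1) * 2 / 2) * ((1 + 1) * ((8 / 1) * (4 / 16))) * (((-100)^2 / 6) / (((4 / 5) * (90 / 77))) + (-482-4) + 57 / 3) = 3693664 * sqrt(7) / 135 + 51711296 / 135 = 455435.65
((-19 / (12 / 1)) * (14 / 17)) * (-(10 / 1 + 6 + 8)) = 532 / 17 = 31.29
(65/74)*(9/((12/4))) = 195/74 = 2.64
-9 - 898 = -907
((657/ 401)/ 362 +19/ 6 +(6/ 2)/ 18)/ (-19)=-1453591/ 8274234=-0.18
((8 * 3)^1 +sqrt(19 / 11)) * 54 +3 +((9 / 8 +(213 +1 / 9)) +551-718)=54 * sqrt(209) / 11 +96929 / 72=1417.21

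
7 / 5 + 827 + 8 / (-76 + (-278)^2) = 39974447 / 48255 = 828.40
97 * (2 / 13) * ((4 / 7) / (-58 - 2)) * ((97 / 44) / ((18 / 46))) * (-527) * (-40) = -456185956 / 27027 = -16878.90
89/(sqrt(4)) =89/2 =44.50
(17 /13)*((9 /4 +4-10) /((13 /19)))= -4845 /676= -7.17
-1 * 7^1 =-7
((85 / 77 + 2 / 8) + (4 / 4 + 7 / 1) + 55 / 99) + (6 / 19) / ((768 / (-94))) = 8318005 / 842688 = 9.87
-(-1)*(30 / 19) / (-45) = -2 / 57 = -0.04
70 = 70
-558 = -558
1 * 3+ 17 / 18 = 71 / 18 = 3.94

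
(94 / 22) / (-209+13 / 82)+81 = 15254521 / 188375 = 80.98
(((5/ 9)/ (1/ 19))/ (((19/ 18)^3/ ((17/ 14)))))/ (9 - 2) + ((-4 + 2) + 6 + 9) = 257497/ 17689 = 14.56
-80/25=-16/5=-3.20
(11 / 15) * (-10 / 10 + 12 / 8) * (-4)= -22 / 15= -1.47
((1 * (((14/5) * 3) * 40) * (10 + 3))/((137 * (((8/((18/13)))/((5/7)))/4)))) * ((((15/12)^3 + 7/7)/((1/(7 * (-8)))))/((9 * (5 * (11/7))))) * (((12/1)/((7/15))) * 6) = -5688.81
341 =341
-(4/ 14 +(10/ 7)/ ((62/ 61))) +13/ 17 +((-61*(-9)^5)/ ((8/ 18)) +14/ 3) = 358769075935/ 44268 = 8104478.99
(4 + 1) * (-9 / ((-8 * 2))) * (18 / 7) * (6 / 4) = 1215 / 112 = 10.85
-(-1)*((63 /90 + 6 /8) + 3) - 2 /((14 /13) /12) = -2497 /140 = -17.84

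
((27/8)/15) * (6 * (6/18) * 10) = 9/2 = 4.50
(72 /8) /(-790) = -9 /790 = -0.01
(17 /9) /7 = 17 /63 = 0.27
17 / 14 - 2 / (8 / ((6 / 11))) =83 / 77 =1.08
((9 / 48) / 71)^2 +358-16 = 441349641 / 1290496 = 342.00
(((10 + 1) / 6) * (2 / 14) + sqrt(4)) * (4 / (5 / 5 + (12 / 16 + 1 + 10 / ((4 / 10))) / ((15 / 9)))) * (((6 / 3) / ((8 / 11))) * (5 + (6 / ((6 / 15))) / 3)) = 9500 / 651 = 14.59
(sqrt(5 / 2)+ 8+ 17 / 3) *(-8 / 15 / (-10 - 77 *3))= 4 *sqrt(10) / 3615+ 328 / 10845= 0.03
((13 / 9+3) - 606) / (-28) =2707 / 126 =21.48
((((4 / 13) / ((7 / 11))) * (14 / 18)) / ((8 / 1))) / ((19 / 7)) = 77 / 4446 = 0.02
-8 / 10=-4 / 5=-0.80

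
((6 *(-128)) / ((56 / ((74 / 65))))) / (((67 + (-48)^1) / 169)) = -92352 / 665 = -138.88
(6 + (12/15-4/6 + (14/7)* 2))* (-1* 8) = -1216/15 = -81.07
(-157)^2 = 24649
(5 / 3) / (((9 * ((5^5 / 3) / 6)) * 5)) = 2 / 9375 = 0.00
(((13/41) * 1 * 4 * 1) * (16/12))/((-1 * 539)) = -208/66297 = -0.00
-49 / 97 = -0.51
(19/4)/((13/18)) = 171/26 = 6.58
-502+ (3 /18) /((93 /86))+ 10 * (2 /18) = -139705 /279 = -500.73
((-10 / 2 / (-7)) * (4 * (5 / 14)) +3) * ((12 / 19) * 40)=94560 / 931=101.57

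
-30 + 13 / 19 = -557 / 19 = -29.32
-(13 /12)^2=-169 /144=-1.17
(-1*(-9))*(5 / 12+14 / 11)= 669 / 44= 15.20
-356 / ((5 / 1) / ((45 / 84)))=-267 / 7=-38.14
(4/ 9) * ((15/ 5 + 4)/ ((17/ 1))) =28/ 153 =0.18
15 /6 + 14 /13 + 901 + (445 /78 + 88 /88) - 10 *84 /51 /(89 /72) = 52985780 /59007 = 897.96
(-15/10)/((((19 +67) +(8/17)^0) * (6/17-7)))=17/6554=0.00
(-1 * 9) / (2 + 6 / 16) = -72 / 19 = -3.79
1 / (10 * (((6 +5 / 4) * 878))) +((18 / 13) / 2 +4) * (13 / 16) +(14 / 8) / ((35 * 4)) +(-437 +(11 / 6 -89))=-794936347 / 1527720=-520.34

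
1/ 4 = 0.25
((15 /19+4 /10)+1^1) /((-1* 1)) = -2.19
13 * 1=13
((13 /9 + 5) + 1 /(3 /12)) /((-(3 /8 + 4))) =-752 /315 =-2.39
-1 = -1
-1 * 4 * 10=-40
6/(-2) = -3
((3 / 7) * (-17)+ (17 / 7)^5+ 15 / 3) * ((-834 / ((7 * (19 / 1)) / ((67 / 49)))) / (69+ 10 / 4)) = -154384320396 / 15662964317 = -9.86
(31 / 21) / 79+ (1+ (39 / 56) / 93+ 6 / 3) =1245065 / 411432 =3.03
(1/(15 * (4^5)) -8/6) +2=0.67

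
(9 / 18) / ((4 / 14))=7 / 4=1.75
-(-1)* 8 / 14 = 0.57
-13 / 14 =-0.93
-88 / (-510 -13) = 88 / 523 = 0.17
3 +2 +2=7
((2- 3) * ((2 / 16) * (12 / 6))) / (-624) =1 / 2496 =0.00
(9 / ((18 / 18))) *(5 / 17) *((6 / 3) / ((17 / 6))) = 540 / 289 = 1.87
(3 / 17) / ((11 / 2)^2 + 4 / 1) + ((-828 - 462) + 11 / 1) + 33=-2901922 / 2329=-1245.99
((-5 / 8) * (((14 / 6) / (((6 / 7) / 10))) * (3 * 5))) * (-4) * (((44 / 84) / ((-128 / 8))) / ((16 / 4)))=-9625 / 1152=-8.36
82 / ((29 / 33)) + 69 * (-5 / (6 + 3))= 4783 / 87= 54.98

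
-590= -590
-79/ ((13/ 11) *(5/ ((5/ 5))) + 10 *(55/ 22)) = -2.56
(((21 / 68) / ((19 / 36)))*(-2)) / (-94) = 189 / 15181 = 0.01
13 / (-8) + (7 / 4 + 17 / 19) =1.02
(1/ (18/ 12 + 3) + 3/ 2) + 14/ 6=73/ 18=4.06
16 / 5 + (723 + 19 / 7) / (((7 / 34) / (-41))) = -35406816 / 245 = -144517.62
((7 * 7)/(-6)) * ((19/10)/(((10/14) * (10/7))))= -15.21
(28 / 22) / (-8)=-7 / 44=-0.16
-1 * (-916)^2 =-839056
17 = 17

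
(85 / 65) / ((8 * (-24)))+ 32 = 79855 / 2496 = 31.99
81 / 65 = 1.25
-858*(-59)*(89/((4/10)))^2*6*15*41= 9247528879875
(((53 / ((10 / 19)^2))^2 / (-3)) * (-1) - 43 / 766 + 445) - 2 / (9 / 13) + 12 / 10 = 435895369661 / 34470000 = 12645.64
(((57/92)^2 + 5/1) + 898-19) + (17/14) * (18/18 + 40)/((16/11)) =108851793/118496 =918.61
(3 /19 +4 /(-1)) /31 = -73 /589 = -0.12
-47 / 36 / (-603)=47 / 21708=0.00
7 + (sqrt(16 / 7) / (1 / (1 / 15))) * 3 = 4 * sqrt(7) / 35 + 7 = 7.30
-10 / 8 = -5 / 4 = -1.25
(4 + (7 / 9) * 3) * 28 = 532 / 3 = 177.33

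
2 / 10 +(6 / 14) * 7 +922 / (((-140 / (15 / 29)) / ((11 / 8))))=-24097 / 16240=-1.48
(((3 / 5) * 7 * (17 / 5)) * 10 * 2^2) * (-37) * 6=-126806.40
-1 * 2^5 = -32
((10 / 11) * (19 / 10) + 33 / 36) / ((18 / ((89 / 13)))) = 31061 / 30888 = 1.01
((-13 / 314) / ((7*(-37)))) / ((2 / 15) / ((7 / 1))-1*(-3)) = 195 / 3682906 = 0.00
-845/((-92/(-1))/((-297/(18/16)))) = 55770/23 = 2424.78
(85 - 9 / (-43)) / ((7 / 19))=69616 / 301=231.28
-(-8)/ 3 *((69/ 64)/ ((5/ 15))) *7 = 483/ 8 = 60.38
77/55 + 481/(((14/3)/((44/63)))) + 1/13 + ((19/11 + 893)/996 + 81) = 903553769/5815810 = 155.36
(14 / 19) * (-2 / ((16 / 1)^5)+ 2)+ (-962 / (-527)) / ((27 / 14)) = 171521768173 / 70870892544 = 2.42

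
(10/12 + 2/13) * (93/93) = 77/78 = 0.99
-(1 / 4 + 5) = -21 / 4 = -5.25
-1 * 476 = -476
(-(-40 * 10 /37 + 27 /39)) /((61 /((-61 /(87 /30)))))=-48670 /13949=-3.49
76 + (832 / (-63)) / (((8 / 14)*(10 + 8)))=6052 / 81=74.72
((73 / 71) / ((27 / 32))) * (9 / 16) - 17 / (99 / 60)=-22534 / 2343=-9.62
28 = 28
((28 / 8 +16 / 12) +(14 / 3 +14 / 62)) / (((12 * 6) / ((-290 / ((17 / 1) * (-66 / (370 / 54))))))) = 0.24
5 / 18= 0.28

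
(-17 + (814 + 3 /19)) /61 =15146 /1159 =13.07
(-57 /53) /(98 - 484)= 57 /20458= 0.00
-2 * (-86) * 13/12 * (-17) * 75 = -237575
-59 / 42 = -1.40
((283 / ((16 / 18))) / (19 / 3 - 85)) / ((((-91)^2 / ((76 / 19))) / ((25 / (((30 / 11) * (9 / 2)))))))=-15565 / 3908632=-0.00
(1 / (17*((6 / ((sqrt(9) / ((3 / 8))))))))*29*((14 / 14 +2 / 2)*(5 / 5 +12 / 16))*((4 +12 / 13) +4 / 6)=88508 / 1989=44.50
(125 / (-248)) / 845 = -25 / 41912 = -0.00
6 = 6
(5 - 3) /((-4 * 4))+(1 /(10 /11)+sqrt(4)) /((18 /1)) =0.05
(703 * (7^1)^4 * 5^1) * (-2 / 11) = -1534457.27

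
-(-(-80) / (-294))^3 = 64000 / 3176523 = 0.02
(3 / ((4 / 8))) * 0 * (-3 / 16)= 0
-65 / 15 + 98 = 281 / 3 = 93.67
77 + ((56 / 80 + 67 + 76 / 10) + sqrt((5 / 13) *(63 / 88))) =3 *sqrt(10010) / 572 + 1523 / 10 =152.82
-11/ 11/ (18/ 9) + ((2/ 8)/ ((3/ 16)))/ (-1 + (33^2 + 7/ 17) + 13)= -14009/ 28086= -0.50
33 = 33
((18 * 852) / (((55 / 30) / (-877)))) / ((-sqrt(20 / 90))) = 121047048 * sqrt(2) / 11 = 15562397.91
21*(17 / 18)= 119 / 6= 19.83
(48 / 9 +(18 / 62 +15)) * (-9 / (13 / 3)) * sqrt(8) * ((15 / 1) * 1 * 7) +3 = 3 - 3625020 * sqrt(2) / 403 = -12717.97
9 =9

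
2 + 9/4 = 4.25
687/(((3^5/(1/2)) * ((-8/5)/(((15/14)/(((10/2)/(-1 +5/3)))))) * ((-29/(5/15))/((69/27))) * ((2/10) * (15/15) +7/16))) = 131675/22642011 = 0.01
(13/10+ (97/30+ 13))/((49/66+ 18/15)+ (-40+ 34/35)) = -40502/85669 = -0.47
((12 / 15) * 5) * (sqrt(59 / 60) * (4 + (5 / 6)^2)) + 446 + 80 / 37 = 169 * sqrt(885) / 270 + 16582 / 37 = 466.78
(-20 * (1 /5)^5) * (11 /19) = -44 /11875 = -0.00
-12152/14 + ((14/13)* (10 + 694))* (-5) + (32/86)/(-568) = -184901918/39689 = -4658.77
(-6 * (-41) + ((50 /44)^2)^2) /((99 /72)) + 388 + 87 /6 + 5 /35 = 656983847 /1127357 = 582.76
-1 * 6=-6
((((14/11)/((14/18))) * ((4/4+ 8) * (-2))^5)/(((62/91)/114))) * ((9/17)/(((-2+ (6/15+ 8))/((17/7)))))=-35441800290/341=-103934898.21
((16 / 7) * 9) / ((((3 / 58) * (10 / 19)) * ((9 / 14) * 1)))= 17632 / 15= 1175.47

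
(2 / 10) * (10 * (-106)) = -212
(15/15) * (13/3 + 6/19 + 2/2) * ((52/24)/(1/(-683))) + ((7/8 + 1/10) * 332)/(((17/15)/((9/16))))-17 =-764294515/93024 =-8216.10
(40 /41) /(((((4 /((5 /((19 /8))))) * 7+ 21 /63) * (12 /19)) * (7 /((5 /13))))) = 9500 /1525979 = 0.01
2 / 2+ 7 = 8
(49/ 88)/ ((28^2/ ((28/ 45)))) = 0.00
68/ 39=1.74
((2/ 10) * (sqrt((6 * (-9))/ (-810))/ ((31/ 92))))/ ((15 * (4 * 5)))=23 * sqrt(15)/ 174375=0.00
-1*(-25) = 25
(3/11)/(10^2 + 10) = 3/1210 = 0.00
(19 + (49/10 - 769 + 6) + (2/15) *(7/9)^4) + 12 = -143105489/196830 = -727.05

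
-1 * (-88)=88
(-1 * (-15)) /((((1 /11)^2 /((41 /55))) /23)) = 31119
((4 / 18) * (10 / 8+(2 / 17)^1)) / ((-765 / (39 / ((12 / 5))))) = -403 / 62424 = -0.01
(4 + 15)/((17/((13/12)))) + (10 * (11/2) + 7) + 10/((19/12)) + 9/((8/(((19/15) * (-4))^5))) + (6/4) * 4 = -401254007599/109012500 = -3680.81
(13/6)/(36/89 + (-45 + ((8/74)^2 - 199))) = -1583933/178070976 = -0.01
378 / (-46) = -189 / 23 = -8.22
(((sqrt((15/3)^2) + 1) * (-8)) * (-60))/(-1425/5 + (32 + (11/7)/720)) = -14515200/1275109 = -11.38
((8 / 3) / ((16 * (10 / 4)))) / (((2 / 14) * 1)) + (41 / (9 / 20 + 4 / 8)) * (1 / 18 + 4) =150049 / 855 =175.50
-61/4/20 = -61/80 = -0.76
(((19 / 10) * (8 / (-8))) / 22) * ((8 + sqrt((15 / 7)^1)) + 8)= -76 / 55 - 19 * sqrt(105) / 1540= -1.51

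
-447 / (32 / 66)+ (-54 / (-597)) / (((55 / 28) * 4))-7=-162673519 / 175120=-928.93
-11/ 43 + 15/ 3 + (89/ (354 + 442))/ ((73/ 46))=4.81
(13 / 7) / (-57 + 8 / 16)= -26 / 791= -0.03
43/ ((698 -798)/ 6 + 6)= -129/ 32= -4.03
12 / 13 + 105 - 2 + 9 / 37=50104 / 481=104.17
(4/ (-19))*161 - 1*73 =-2031/ 19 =-106.89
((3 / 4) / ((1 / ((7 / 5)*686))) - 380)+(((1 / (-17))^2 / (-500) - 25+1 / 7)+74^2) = 5858044443 / 1011500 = 5791.44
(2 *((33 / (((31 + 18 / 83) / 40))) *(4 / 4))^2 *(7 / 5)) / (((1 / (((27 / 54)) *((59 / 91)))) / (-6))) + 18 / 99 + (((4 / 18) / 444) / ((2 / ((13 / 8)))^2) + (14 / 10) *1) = -23903686016643972797 / 2455140310571520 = -9736.18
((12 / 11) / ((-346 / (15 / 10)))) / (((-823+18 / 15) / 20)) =0.00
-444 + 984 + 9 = 549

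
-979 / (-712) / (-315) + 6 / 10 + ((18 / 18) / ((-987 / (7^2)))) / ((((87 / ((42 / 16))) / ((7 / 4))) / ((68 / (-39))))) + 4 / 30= 4094236 / 5581485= 0.73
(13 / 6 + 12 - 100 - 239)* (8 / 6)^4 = -1026.63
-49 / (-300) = 49 / 300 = 0.16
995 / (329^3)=995 / 35611289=0.00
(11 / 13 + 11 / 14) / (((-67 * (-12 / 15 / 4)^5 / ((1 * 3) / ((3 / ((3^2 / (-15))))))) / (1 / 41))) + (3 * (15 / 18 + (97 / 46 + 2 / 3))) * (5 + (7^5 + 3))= 2093262092865 / 11498942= 182039.54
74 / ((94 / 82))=64.55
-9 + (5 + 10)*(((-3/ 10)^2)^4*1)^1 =-179980317/ 20000000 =-9.00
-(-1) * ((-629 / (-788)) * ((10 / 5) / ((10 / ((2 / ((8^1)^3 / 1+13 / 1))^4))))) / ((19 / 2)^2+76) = 10064 / 49761686337890625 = 0.00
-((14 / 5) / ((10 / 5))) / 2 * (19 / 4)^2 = -2527 / 160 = -15.79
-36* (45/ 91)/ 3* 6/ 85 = -648/ 1547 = -0.42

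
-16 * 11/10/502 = -44/1255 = -0.04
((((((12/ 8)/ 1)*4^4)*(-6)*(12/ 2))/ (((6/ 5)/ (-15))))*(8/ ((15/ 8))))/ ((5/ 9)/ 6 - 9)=-39813120/ 481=-82771.56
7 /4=1.75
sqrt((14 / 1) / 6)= sqrt(21) / 3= 1.53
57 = 57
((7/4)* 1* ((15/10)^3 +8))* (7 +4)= 7007/32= 218.97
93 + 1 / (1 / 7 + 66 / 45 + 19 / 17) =454509 / 4868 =93.37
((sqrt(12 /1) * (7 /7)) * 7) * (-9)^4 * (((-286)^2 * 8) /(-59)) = -60106318272 * sqrt(3) /59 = -1764528764.46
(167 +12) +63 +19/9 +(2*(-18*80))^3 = -214990845803/9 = -23887871755.89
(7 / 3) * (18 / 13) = 3.23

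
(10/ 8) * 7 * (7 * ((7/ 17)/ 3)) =1715/ 204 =8.41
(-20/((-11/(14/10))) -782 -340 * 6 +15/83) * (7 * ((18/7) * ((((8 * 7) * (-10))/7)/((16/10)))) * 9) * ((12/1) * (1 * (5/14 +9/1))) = 16387609300200/6391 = 2564169816.96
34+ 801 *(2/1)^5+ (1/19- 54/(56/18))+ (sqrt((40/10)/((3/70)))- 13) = 2 *sqrt(210)/3+ 6819095/266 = 25645.36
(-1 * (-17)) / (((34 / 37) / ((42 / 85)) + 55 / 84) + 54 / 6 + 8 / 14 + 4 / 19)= 334628 / 242043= 1.38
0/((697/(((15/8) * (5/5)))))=0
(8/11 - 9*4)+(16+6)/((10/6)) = -1214/55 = -22.07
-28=-28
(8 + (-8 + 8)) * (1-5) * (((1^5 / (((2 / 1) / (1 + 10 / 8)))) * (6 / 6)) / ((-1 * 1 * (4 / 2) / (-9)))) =-162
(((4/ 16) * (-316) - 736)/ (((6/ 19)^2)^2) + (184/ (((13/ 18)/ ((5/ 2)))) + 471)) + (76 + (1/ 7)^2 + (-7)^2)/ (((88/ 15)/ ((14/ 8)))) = -52416071177/ 648648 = -80808.19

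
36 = 36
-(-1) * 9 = 9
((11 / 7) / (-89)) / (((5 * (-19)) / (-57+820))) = 1199 / 8455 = 0.14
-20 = -20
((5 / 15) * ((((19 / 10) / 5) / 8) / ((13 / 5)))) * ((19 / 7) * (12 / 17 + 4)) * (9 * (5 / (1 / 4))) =21660 / 1547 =14.00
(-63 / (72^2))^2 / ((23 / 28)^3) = 16807 / 63073728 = 0.00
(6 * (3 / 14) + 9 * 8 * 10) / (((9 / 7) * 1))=561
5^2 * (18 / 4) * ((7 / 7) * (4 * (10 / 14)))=2250 / 7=321.43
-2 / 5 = -0.40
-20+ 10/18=-175/9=-19.44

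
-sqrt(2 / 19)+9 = 9 - sqrt(38) / 19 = 8.68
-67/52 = -1.29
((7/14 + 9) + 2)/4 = 23/8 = 2.88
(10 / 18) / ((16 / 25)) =125 / 144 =0.87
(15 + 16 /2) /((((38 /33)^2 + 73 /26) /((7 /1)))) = 4558554 /117041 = 38.95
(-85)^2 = 7225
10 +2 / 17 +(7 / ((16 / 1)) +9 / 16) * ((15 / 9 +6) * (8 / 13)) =9836 / 663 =14.84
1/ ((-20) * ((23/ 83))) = -83/ 460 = -0.18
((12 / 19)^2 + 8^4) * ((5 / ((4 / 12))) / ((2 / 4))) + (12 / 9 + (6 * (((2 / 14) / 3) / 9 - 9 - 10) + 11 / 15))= 13961935111 / 113715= 122780.07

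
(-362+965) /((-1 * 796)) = -603 /796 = -0.76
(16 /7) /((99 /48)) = 256 /231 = 1.11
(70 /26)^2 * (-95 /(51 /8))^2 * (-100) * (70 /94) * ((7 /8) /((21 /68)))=-1238230000000 /3645837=-339628.46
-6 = -6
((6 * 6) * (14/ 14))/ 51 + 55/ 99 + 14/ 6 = 3.59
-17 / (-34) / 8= 1 / 16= 0.06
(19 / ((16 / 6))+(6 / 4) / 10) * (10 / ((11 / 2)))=291 / 22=13.23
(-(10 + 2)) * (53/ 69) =-212/ 23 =-9.22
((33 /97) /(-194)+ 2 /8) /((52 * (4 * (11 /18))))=84087 /43055584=0.00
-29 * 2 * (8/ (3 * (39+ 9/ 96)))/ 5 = -14848/ 18765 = -0.79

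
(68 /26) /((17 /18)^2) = 648 /221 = 2.93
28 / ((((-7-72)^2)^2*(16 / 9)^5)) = 413343 / 10210530033664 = 0.00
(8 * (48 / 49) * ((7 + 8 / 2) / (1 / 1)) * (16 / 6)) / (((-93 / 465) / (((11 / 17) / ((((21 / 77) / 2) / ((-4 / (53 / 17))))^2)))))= -81558568960 / 1238769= -65838.40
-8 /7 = -1.14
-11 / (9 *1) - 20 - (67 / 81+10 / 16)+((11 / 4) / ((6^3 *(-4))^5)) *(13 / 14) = -611353231469052047 / 26962287755526144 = -22.67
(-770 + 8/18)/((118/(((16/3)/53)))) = -55408/84429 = -0.66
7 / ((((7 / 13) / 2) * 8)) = 13 / 4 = 3.25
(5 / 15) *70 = 23.33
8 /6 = 4 /3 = 1.33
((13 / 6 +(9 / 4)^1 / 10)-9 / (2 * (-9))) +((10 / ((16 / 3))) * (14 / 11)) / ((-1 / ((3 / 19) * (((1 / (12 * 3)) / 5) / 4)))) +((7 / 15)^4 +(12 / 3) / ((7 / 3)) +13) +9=126337736807 / 4740120000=26.65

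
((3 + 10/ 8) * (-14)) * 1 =-119/ 2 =-59.50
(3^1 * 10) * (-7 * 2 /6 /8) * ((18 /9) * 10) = -175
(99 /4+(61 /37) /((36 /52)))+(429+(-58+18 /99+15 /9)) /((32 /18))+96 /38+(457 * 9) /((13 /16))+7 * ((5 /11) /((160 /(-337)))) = 153297987835 /28952352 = 5294.84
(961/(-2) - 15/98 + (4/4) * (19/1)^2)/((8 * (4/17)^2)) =-1694407/6272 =-270.15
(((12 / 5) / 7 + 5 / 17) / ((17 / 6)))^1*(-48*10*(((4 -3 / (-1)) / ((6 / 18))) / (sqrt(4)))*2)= -654912 / 289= -2266.13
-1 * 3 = -3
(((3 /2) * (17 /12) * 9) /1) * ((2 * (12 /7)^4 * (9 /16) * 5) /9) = 247860 /2401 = 103.23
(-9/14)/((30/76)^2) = -722/175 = -4.13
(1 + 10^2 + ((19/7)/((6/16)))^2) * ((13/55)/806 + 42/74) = 87.10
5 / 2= 2.50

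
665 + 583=1248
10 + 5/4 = 45/4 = 11.25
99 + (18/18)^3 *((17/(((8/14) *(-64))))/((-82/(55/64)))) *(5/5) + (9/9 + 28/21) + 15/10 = 414485683/4030464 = 102.84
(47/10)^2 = 22.09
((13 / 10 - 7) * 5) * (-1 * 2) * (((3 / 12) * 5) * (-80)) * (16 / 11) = -91200 / 11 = -8290.91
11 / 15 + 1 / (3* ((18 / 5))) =223 / 270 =0.83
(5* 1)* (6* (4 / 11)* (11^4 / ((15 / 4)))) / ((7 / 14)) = 85184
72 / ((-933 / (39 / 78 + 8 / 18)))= -68 / 933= -0.07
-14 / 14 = -1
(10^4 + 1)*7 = 70007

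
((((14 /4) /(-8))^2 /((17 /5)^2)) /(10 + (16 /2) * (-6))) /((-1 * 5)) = 245 /2811392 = 0.00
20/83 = 0.24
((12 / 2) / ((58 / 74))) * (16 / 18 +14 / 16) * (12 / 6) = 4699 / 174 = 27.01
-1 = -1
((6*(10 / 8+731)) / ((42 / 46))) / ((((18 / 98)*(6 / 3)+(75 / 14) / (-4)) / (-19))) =35839244 / 381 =94066.26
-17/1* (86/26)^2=-31433/169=-185.99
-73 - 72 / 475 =-34747 / 475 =-73.15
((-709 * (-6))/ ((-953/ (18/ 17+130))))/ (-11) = 9477912/ 178211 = 53.18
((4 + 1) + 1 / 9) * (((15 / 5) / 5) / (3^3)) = 46 / 405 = 0.11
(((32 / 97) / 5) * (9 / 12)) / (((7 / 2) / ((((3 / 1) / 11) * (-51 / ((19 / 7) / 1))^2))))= 2621808 / 1925935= 1.36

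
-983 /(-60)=16.38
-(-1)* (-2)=-2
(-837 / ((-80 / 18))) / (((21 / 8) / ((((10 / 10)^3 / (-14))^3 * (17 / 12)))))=-14229 / 384160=-0.04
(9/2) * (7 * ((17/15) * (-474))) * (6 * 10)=-1015308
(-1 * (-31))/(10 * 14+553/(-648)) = 20088/90167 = 0.22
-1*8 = -8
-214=-214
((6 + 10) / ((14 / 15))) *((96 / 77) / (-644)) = -0.03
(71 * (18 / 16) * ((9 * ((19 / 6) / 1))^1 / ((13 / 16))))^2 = 1326634929 / 169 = 7849910.82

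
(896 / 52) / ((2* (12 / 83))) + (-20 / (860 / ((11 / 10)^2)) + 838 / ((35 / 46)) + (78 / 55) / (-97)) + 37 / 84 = 242443597569 / 208758550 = 1161.36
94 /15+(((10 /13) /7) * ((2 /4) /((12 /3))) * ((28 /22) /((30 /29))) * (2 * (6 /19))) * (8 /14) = 1789526 /285285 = 6.27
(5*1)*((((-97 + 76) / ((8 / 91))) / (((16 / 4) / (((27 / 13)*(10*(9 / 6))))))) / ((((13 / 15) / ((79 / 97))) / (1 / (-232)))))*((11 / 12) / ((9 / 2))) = 143710875 / 18723328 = 7.68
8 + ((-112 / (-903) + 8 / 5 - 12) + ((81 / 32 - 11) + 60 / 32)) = -8.87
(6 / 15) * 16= 32 / 5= 6.40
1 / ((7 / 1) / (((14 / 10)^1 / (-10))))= -1 / 50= -0.02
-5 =-5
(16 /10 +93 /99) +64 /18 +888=894.09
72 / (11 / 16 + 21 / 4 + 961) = 128 / 1719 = 0.07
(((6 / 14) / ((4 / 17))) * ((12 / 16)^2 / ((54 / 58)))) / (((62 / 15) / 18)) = 66555 / 13888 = 4.79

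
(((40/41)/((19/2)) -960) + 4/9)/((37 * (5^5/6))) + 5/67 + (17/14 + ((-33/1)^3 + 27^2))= -8923585046693599/253462256250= -35206.76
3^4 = 81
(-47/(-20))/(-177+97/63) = -2961/221080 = -0.01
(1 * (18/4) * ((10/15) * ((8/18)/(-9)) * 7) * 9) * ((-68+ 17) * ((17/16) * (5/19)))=10115/76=133.09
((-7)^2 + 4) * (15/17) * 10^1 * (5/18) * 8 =53000/51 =1039.22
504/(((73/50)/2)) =50400/73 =690.41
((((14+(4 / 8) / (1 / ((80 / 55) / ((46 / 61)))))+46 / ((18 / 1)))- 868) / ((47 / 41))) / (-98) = 11342609 / 1498266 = 7.57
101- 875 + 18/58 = -22437/29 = -773.69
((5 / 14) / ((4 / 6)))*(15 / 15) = 0.54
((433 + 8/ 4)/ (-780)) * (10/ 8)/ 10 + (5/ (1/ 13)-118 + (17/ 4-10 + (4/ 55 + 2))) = -1298371/ 22880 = -56.75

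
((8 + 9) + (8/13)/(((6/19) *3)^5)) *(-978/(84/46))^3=-2880967833864055835/1053197964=-2735447591.37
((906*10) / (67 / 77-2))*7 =-1627780 / 29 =-56130.34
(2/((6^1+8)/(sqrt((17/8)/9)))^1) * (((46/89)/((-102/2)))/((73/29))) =-667 * sqrt(34)/13916574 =-0.00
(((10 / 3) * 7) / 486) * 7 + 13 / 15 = 4384 / 3645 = 1.20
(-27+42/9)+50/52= -1667/78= -21.37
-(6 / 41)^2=-36 / 1681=-0.02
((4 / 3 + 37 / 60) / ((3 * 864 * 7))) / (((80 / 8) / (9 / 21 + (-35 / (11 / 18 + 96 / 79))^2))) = 219314719 / 55496851200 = 0.00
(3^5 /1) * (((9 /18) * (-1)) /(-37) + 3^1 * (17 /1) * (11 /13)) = 10091061 /962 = 10489.67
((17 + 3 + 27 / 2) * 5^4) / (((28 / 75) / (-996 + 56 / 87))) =-22663796875 / 406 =-55822159.79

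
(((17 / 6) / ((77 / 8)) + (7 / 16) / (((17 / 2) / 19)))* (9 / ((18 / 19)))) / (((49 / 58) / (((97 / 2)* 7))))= 2136330037 / 439824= 4857.24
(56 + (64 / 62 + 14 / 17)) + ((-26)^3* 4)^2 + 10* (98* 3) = 2604779403102 / 527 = 4942655413.86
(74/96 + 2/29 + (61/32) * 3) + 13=54451/2784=19.56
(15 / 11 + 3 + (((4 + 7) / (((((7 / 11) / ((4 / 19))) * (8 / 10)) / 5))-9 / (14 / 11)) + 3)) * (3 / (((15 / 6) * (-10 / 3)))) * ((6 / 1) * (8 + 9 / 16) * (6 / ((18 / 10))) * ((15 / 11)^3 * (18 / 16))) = -504895467375 / 124624192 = -4051.34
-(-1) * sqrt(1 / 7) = sqrt(7) / 7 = 0.38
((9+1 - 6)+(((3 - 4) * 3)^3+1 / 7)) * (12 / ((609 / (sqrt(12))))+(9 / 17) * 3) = -4320 / 119 - 1280 * sqrt(3) / 1421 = -37.86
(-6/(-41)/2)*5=15/41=0.37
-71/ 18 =-3.94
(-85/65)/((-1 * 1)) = 17/13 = 1.31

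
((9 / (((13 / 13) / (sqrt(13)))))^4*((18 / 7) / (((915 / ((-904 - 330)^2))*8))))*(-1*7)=-1266334168203 / 305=-4151915305.58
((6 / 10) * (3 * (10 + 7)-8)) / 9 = 43 / 15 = 2.87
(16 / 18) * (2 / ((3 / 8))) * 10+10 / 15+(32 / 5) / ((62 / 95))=48446 / 837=57.88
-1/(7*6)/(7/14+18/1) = -1/777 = -0.00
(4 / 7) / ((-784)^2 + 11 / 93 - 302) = 372 / 399944531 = 0.00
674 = 674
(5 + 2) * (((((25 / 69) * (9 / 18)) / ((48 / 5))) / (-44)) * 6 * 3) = -875 / 16192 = -0.05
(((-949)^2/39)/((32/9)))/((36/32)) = 69277/12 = 5773.08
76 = 76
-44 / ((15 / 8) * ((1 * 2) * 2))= -88 / 15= -5.87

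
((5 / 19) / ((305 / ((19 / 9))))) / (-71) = -1 / 38979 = -0.00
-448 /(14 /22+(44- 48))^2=-54208 /1369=-39.60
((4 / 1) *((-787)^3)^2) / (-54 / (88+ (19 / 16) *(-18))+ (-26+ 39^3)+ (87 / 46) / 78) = 46604024495373663902896 / 2907452993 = 16029158375931.71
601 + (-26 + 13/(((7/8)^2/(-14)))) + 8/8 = 2368/7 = 338.29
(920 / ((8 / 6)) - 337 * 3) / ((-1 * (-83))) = -3.87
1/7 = 0.14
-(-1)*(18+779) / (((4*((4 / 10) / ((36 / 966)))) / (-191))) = -2283405 / 644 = -3545.66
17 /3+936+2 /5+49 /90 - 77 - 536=5933 /18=329.61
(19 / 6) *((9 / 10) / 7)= 57 / 140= 0.41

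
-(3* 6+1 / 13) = -235 / 13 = -18.08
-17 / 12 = -1.42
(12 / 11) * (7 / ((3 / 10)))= 25.45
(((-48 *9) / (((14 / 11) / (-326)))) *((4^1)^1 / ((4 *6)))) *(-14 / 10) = -129096 / 5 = -25819.20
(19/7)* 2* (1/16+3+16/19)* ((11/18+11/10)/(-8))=-13057/2880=-4.53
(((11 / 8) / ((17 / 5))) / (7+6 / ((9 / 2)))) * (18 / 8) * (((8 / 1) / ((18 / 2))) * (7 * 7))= 1617 / 340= 4.76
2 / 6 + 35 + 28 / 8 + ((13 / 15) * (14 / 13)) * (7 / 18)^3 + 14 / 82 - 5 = 61079291 / 1793340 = 34.06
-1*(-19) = 19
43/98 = 0.44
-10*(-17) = 170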